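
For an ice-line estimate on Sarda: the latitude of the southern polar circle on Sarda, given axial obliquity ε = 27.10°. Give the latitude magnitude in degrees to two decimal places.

The polar circle is the lowest latitude that experiences at least one full rotation of continuous darkness at the northern-summer solstice; it lies at |φ| = 90° − ε = 90° − 27.10° = 62.90°.

62.90°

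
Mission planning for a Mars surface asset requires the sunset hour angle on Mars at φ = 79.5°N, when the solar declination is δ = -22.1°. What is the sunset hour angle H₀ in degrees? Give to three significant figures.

cos H₀ = −tan φ · tan δ = 2.1909 ≥ 1, so the Sun never rises (polar night) and H₀ = 0.

H₀ = 0.00°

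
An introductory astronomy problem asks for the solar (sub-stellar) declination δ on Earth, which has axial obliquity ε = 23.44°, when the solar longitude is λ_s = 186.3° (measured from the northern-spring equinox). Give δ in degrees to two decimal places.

sin δ = sin ε · sin λ_s = sin 23.44° × sin 186.3° = -0.043651.
δ = arcsin(-0.043651) = -2.50°.

δ = -2.50°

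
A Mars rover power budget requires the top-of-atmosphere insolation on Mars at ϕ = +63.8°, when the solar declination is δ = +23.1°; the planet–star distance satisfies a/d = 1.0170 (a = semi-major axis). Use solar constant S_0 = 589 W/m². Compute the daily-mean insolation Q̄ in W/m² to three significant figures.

cos h₀ = −tan(+63.8°) tan(+23.100°) = -0.8668, h₀ = 2.6196 rad.
Bracket: h₀ sin ϕ sin δ + cos ϕ cos δ sin h₀ = 2.6196×0.89726×0.39234 + 0.44151×0.91982×0.49859 = 0.922180 + 0.202482 = 1.124662.
Inverse-square distance factor (a/d)² = 1.0170² = 1.034289.
Q̄ = (S_0/π) × 1.034289 × [bracket] = (589/π) × 1.034289 × 1.124662 = 218.1 W/m².

Q̄ ≈ 218 W/m²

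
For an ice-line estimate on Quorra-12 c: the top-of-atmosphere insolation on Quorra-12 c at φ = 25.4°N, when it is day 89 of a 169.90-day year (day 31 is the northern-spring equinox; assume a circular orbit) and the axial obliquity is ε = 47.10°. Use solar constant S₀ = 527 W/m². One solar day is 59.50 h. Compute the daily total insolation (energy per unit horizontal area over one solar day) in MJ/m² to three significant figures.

42.3 MJ/m²

Solar longitude: λ_s = 360° × (89 − 31)/169.90 = 122.896°.
sin δ = sin 47.10° × sin 122.896° = 0.61509, so δ = +37.958°.
cos H₀ = −tan(+25.4°) tan(+37.958°) = -0.3704, H₀ = 1.9503 rad.
Bracket: H₀ sin φ sin δ + cos φ cos δ sin H₀ = 1.9503×0.42894×0.61509 + 0.90334×0.78846×0.92886 = 0.514561 + 0.661578 = 1.176139.
Q̄ = (S₀/π) × [bracket] = (527/π) × 1.176139 = 197.30 W/m².
Daily total = Q̄ × 59.50 h × 3600 s/h = 197.30 × 59.50 × 3600 / 10⁶ = 42.26 MJ/m².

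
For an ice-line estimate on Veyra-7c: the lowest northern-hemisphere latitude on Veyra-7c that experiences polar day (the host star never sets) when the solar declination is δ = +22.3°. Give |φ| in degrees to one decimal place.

Polar day requires cos H₀ = −tan φ tan δ ≤ −1, i.e. tan φ tan δ ≥ 1.
The boundary is |tan φ| · |tan δ| = 1, so |φ| = 90° − |δ| = 90° − 22.3° = 67.7° in the northern hemisphere.

|φ| = 67.7°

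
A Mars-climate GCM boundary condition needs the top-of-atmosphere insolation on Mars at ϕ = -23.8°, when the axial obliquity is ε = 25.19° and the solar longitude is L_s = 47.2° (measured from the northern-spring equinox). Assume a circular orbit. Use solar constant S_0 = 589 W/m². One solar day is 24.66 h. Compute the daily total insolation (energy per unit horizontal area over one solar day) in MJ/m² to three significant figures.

11.3 MJ/m²

Solar declination: sin δ = sin ε · sin L_s = sin 25.19° × sin 47.2° = 0.31229, so δ = +18.197°.
cos h₀ = −tan(-23.8°) tan(+18.197°) = 0.1450, h₀ = 1.4253 rad.
Bracket: h₀ sin ϕ sin δ + cos ϕ cos δ sin h₀ = 1.4253×-0.40355×0.31229 + 0.91496×0.94999×0.98943 = -0.179623 + 0.860015 = 0.680392.
Q̄ = (S_0/π) × [bracket] = (589/π) × 0.680392 = 127.56 W/m².
Daily total = Q̄ × 24.66 h × 3600 s/h = 127.56 × 24.66 × 3600 / 10⁶ = 11.32 MJ/m².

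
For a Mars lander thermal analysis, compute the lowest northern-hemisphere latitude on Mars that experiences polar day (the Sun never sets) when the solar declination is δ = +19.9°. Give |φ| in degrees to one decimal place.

|φ| = 70.1°

Polar day requires cos H₀ = −tan φ tan δ ≤ −1, i.e. tan φ tan δ ≥ 1.
The boundary is |tan φ| · |tan δ| = 1, so |φ| = 90° − |δ| = 90° − 19.9° = 70.1° in the northern hemisphere.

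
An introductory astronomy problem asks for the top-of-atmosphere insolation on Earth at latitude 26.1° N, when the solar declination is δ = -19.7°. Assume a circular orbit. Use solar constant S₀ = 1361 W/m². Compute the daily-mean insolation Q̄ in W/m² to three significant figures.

cos H₀ = −tan(+26.1°) tan(-19.700°) = 0.1754, H₀ = 1.3945 rad.
Bracket: H₀ sin φ sin δ + cos φ cos δ sin H₀ = 1.3945×0.43994×-0.33710 + 0.89803×0.94147×0.98450 = -0.206810 + 0.832364 = 0.625554.
Q̄ = (S₀/π) × [bracket] = (1361/π) × 0.625554 = 271.0 W/m².

Q̄ ≈ 271 W/m²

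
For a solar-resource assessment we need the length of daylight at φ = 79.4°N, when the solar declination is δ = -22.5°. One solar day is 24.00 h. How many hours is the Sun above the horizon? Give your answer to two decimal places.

0.00 h

cos H₀ = −tan φ · tan δ = 2.2133 ≥ 1, so the Sun never rises (polar night) and H₀ = 0.
Daylight = 2H₀/(2π) × 24.00 h = (0.0000/π) × 24.00 = 0.00 h.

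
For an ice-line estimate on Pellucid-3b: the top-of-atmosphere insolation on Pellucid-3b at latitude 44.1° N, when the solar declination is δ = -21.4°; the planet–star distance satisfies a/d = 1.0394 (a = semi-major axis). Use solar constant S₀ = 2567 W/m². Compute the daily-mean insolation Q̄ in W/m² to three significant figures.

cos H₀ = −tan(+44.1°) tan(-21.400°) = 0.3798, H₀ = 1.1812 rad.
Bracket: H₀ sin φ sin δ + cos φ cos δ sin H₀ = 1.1812×0.69591×-0.36488 + 0.71813×0.93106×0.92508 = -0.299935 + 0.618529 = 0.318594.
Inverse-square distance factor (a/d)² = 1.0394² = 1.080352.
Q̄ = (S₀/π) × 1.080352 × [bracket] = (2567/π) × 1.080352 × 0.318594 = 281.2 W/m².

Q̄ ≈ 281 W/m²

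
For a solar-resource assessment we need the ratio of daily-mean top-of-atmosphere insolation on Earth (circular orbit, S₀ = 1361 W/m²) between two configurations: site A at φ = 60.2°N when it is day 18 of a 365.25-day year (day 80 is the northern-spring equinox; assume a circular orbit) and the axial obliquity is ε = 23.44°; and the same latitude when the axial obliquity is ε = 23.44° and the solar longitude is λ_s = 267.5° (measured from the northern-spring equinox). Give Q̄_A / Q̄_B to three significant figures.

Q̄_A / Q̄_B ≈ 1.78

— Configuration A (φ=+60.2°):
Solar longitude: λ_s = 360° × (18 − 80)/365.25 = -61.109°, i.e. -61.109° + 360° = 298.891°.
sin δ = sin 23.44° × sin 298.891° = -0.34828, so δ = -20.382°.
cos H₀ = −tan(+60.2°) tan(-20.382°) = 0.6487, H₀ = 0.8649 rad.
Bracket: H₀ sin φ sin δ + cos φ cos δ sin H₀ = 0.8649×0.86777×-0.34828 + 0.49697×0.93739×0.76100 = -0.261396 + 0.354515 = 0.093119.
Q̄ = (S₀/π) × [bracket] = (1361/π) × 0.093119 = 40.341 W/m².
— Configuration B (φ=+60.2°):
Solar declination: sin δ = sin ε · sin λ_s = sin 23.44° × sin 267.5° = -0.39741, so δ = -23.416°.
cos H₀ = −tan(+60.2°) tan(-23.416°) = 0.7562, H₀ = 0.7133 rad.
Bracket: H₀ sin φ sin δ + cos φ cos δ sin H₀ = 0.7133×0.86777×-0.39741 + 0.49697×0.91764×0.65434 = -0.245989 + 0.298405 = 0.052416.
Q̄ = (S₀/π) × [bracket] = (1361/π) × 0.052416 = 22.708 W/m².
Ratio Q̄_A / Q̄_B = 40.341 / 22.708 = 1.777.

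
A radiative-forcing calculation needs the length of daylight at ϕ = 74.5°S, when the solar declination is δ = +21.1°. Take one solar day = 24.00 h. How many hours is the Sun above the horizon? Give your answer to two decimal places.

cos h₀ = −tan ϕ · tan δ = 1.3914 ≥ 1, so the Sun never rises (polar night) and h₀ = 0.
Daylight = 2h₀/(2π) × 24.00 h = (0.0000/π) × 24.00 = 0.00 h.

0.00 h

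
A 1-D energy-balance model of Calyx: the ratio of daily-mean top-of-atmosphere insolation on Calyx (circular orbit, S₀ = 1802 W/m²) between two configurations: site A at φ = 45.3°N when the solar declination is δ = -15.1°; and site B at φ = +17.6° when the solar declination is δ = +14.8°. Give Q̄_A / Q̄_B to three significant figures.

— Configuration A (φ=+45.3°):
cos H₀ = −tan(+45.3°) tan(-15.100°) = 0.2727, H₀ = 1.2946 rad.
Bracket: H₀ sin φ sin δ + cos φ cos δ sin H₀ = 1.2946×0.71080×-0.26050 + 0.70339×0.96547×0.96211 = -0.239713 + 0.653371 = 0.413658.
Q̄ = (S₀/π) × [bracket] = (1802/π) × 0.413658 = 237.27 W/m².
— Configuration B (φ=+17.6°):
cos H₀ = −tan(+17.6°) tan(+14.800°) = -0.0838, H₀ = 1.6547 rad.
Bracket: H₀ sin φ sin δ + cos φ cos δ sin H₀ = 1.6547×0.30237×0.25545 + 0.95319×0.96682×0.99648 = 0.127810 + 0.918319 = 1.046129.
Q̄ = (S₀/π) × [bracket] = (1802/π) × 1.046129 = 600.05 W/m².
Ratio Q̄_A / Q̄_B = 237.27 / 600.05 = 0.3954.

Q̄_A / Q̄_B ≈ 0.395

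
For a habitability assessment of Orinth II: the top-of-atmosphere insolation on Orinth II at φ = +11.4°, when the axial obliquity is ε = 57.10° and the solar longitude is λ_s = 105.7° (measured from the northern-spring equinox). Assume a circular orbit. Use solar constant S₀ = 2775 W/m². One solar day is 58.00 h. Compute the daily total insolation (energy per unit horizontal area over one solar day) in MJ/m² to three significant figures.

157 MJ/m²

Solar declination: sin δ = sin ε · sin λ_s = sin 57.10° × sin 105.7° = 0.80830, so δ = +53.930°.
cos H₀ = −tan(+11.4°) tan(+53.930°) = -0.2768, H₀ = 1.8513 rad.
Bracket: H₀ sin φ sin δ + cos φ cos δ sin H₀ = 1.8513×0.19766×0.80830 + 0.98027×0.58878×0.96092 = 0.295780 + 0.554608 = 0.850388.
Q̄ = (S₀/π) × [bracket] = (2775/π) × 0.850388 = 751.16 W/m².
Daily total = Q̄ × 58.00 h × 3600 s/h = 751.16 × 58.00 × 3600 / 10⁶ = 156.8 MJ/m².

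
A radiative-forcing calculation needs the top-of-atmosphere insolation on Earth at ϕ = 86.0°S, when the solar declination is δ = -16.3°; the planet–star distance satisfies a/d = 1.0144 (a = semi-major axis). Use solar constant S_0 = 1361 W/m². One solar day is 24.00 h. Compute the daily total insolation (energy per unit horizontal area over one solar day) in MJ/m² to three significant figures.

33.9 MJ/m²

cos h₀ = −tan(-86.0°) tan(-16.300°) = -4.1818 ≤ −1 ⇒ polar day, h₀ = π.
Bracket: h₀ sin ϕ sin δ + cos ϕ cos δ sin h₀ = 3.1416×-0.99756×-0.28067 + 0.06976×0.95981×0.00000 = 0.879601 + 0.000000 = 0.879601.
Inverse-square distance factor (a/d)² = 1.0144² = 1.029007.
Q̄ = (S_0/π) × 1.029007 × [bracket] = (1361/π) × 1.029007 × 0.879601 = 392.11 W/m².
Daily total = Q̄ × 24.00 h × 3600 s/h = 392.11 × 24.00 × 3600 / 10⁶ = 33.88 MJ/m².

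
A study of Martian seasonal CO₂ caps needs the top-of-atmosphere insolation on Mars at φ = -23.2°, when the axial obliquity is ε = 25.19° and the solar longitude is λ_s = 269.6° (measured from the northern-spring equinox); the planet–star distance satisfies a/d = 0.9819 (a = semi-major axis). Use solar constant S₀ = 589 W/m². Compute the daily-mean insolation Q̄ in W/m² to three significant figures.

Solar declination: sin δ = sin ε · sin λ_s = sin 25.19° × sin 269.6° = -0.42561, so δ = -25.189°.
cos H₀ = −tan(-23.2°) tan(-25.189°) = -0.2016, H₀ = 1.7738 rad.
Bracket: H₀ sin φ sin δ + cos φ cos δ sin H₀ = 1.7738×-0.39394×-0.42561 + 0.91914×0.90491×0.97947 = 0.297404 + 0.814663 = 1.112067.
Inverse-square distance factor (a/d)² = 0.9819² = 0.964128.
Q̄ = (S₀/π) × 0.964128 × [bracket] = (589/π) × 0.964128 × 1.112067 = 201.0 W/m².

Q̄ ≈ 201 W/m²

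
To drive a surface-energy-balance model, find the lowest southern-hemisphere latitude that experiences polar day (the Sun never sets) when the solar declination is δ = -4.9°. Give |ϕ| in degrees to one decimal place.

|ϕ| = 85.1°

Polar day requires cos h₀ = −tan ϕ tan δ ≤ −1, i.e. tan ϕ tan δ ≥ 1.
The boundary is |tan ϕ| · |tan δ| = 1, so |ϕ| = 90° − |δ| = 90° − 4.9° = 85.1° in the southern hemisphere.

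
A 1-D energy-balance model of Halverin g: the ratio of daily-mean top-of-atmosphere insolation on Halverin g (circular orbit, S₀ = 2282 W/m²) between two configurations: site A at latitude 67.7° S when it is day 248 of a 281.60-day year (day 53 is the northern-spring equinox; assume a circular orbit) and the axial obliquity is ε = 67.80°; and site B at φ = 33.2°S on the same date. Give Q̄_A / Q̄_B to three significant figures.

Q̄_A / Q̄_B ≈ 1.69

— Configuration A (φ=-67.7°):
Solar longitude: λ_s = 360° × (248 − 53)/281.60 = 249.290°.
sin δ = sin 67.80° × sin 249.290° = -0.86604, so δ = -60.002°.
cos H₀ = −tan(-67.7°) tan(-60.002°) = -4.2235 ≤ −1 ⇒ polar day, H₀ = π.
Bracket: H₀ sin φ sin δ + cos φ cos δ sin H₀ = 3.1416×-0.92521×-0.86604 + 0.37946×0.49997×0.00000 = 2.517266 + 0.000000 = 2.517266.
Q̄ = (S₀/π) × [bracket] = (2282/π) × 2.517266 = 1828.5 W/m².
— Configuration B (φ=-33.2°):
cos H₀ = −tan(-33.2°) tan(-60.002°) = -1.1335 ≤ −1 ⇒ polar day, H₀ = π.
Bracket: H₀ sin φ sin δ + cos φ cos δ sin H₀ = 3.1416×-0.54756×-0.86604 + 0.83676×0.49997×0.00000 = 1.489775 + 0.000000 = 1.489775.
Q̄ = (S₀/π) × [bracket] = (2282/π) × 1.489775 = 1082.1 W/m².
Ratio Q̄_A / Q̄_B = 1828.5 / 1082.1 = 1.690.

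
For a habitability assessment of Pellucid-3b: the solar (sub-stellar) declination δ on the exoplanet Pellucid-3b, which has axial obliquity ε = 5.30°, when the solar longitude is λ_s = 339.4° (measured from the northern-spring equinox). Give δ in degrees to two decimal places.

sin δ = sin ε · sin λ_s = sin 5.30° × sin 339.4° = -0.032500.
δ = arcsin(-0.032500) = -1.86°.

δ = -1.86°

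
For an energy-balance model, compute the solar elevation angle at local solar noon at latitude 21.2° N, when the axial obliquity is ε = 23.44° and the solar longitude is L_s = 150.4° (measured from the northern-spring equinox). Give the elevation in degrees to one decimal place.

80.1°

Solar declination: sin δ = sin ε · sin L_s = sin 23.44° × sin 150.4° = 0.19648, so δ = +11.331°.
At local noon the hour angle is zero, so the zenith angle equals |ϕ − δ| = |+21.2° − (+11.331°)| = 9.869°.
Elevation = 90° − 9.869° = 80.1°.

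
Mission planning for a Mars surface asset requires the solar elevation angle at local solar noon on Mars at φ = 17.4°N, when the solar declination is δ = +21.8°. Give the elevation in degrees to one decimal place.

85.6°

At local noon the hour angle is zero, so the zenith angle equals |φ − δ| = |+17.4° − (+21.800°)| = 4.400°.
Elevation = 90° − 4.400° = 85.6°.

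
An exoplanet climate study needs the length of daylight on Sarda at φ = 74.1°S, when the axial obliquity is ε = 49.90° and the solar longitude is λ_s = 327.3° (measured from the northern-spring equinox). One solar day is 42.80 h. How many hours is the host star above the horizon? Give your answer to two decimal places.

Solar declination: sin δ = sin ε · sin λ_s = sin 49.90° × sin 327.3° = -0.41324, so δ = -24.409°.
Sunrise equation: cos H₀ = −tan φ · tan δ = -1.5931 ≤ −1, so the host star never sets (polar day) and H₀ = π.
Daylight = 2H₀/(2π) × 42.80 h = (3.1416/π) × 42.80 = 42.80 h.

42.80 h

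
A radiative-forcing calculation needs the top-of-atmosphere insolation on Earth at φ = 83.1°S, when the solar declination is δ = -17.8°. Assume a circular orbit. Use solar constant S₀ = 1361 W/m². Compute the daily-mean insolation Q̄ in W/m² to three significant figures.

Q̄ ≈ 413 W/m²

cos H₀ = −tan(-83.1°) tan(-17.800°) = -2.6531 ≤ −1 ⇒ polar day, H₀ = π.
Bracket: H₀ sin φ sin δ + cos φ cos δ sin H₀ = 3.1416×-0.99276×-0.30570 + 0.12014×0.95213×0.00000 = 0.953434 + 0.000000 = 0.953434.
Q̄ = (S₀/π) × [bracket] = (1361/π) × 0.953434 = 413.0 W/m².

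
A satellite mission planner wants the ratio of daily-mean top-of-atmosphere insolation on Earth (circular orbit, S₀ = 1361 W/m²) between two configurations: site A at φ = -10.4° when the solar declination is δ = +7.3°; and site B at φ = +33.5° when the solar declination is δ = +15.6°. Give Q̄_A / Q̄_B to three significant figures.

— Configuration A (φ=-10.4°):
cos H₀ = −tan(-10.4°) tan(+7.300°) = 0.0235, H₀ = 1.5473 rad.
Bracket: H₀ sin φ sin δ + cos φ cos δ sin H₀ = 1.5473×-0.18052×0.12706 + 0.98357×0.99189×0.99972 = -0.035490 + 0.975320 = 0.939830.
Q̄ = (S₀/π) × [bracket] = (1361/π) × 0.939830 = 407.15 W/m².
— Configuration B (φ=+33.5°):
cos H₀ = −tan(+33.5°) tan(+15.600°) = -0.1848, H₀ = 1.7567 rad.
Bracket: H₀ sin φ sin δ + cos φ cos δ sin H₀ = 1.7567×0.55194×0.26892 + 0.83389×0.96316×0.98278 = 0.260743 + 0.789339 = 1.050082.
Q̄ = (S₀/π) × [bracket] = (1361/π) × 1.050082 = 454.92 W/m².
Ratio Q̄_A / Q̄_B = 407.15 / 454.92 = 0.8950.

Q̄_A / Q̄_B ≈ 0.895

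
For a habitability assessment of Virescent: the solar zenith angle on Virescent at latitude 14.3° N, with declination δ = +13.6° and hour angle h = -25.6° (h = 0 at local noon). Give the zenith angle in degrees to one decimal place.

θ_z = 24.8°

cos θ_z = sin φ sin δ + cos φ cos δ cos h = 0.058080 + 0.849387 = 0.907467.
θ_z = arccos(0.907467) = 24.8°.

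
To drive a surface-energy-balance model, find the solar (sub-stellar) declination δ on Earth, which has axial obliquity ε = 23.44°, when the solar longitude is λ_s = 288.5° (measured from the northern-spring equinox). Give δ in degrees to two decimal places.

sin δ = sin ε · sin λ_s = sin 23.44° × sin 288.5° = -0.377232.
δ = arcsin(-0.377232) = -22.16°.

δ = -22.16°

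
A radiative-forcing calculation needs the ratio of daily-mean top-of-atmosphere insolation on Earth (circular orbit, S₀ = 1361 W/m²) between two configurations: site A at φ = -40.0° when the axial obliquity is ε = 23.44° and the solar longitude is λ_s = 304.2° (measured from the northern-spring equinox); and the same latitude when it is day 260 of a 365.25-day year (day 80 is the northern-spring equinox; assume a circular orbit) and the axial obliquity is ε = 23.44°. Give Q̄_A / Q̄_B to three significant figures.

Q̄_A / Q̄_B ≈ 1.45

— Configuration A (φ=-40.0°):
Solar declination: sin δ = sin ε · sin λ_s = sin 23.44° × sin 304.2° = -0.32900, so δ = -19.208°.
cos H₀ = −tan(-40.0°) tan(-19.208°) = -0.2923, H₀ = 1.8675 rad.
Bracket: H₀ sin φ sin δ + cos φ cos δ sin H₀ = 1.8675×-0.64279×-0.32900 + 0.76604×0.94433×0.95631 = 0.394935 + 0.691789 = 1.086724.
Q̄ = (S₀/π) × [bracket] = (1361/π) × 1.086724 = 470.79 W/m².
— Configuration B (φ=-40.0°):
Solar longitude: λ_s = 360° × (260 − 80)/365.25 = 177.413°.
sin δ = sin 23.44° × sin 177.413° = 0.01796, so δ = +1.029°.
cos H₀ = −tan(-40.0°) tan(+1.029°) = 0.0151, H₀ = 1.5557 rad.
Bracket: H₀ sin φ sin δ + cos φ cos δ sin H₀ = 1.5557×-0.64279×0.01796 + 0.76604×0.99984×0.99989 = -0.017960 + 0.765833 = 0.747873.
Q̄ = (S₀/π) × [bracket] = (1361/π) × 0.747873 = 323.99 W/m².
Ratio Q̄_A / Q̄_B = 470.79 / 323.99 = 1.453.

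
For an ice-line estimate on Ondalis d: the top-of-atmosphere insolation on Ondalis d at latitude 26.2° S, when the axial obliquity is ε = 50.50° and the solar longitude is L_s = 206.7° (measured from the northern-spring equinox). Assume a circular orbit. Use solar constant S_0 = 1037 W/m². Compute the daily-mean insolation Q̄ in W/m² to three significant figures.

Solar declination: sin δ = sin ε · sin L_s = sin 50.50° × sin 206.7° = -0.34671, so δ = -20.286°.
cos h₀ = −tan(-26.2°) tan(-20.286°) = -0.1819, h₀ = 1.7537 rad.
Bracket: h₀ sin ϕ sin δ + cos ϕ cos δ sin h₀ = 1.7537×-0.44151×-0.34671 + 0.89726×0.93797×0.98332 = 0.268449 + 0.827565 = 1.096014.
Q̄ = (S_0/π) × [bracket] = (1037/π) × 1.096014 = 361.8 W/m².

Q̄ ≈ 362 W/m²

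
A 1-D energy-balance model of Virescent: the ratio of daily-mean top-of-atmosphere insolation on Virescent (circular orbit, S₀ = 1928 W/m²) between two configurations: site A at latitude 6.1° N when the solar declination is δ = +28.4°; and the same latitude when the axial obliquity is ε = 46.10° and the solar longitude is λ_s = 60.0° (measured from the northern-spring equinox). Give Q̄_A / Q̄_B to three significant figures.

Q̄_A / Q̄_B ≈ 1.08

— Configuration A (φ=+6.1°):
cos H₀ = −tan(+6.1°) tan(+28.400°) = -0.0578, H₀ = 1.6286 rad.
Bracket: H₀ sin φ sin δ + cos φ cos δ sin H₀ = 1.6286×0.10626×0.47562 + 0.99434×0.87965×0.99833 = 0.082308 + 0.873210 = 0.955518.
Q̄ = (S₀/π) × [bracket] = (1928/π) × 0.955518 = 586.40 W/m².
— Configuration B (φ=+6.1°):
Solar declination: sin δ = sin ε · sin λ_s = sin 46.10° × sin 60.0° = 0.62402, so δ = +38.610°.
cos H₀ = −tan(+6.1°) tan(+38.610°) = -0.0853, H₀ = 1.6562 rad.
Bracket: H₀ sin φ sin δ + cos φ cos δ sin H₀ = 1.6562×0.10626×0.62402 + 0.99434×0.78141×0.99635 = 0.109820 + 0.774151 = 0.883971.
Q̄ = (S₀/π) × [bracket] = (1928/π) × 0.883971 = 542.49 W/m².
Ratio Q̄_A / Q̄_B = 586.40 / 542.49 = 1.081.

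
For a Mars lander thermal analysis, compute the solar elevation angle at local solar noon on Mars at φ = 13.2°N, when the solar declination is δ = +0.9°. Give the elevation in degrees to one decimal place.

At local noon the hour angle is zero, so the zenith angle equals |φ − δ| = |+13.2° − (+0.900°)| = 12.300°.
Elevation = 90° − 12.300° = 77.7°.

77.7°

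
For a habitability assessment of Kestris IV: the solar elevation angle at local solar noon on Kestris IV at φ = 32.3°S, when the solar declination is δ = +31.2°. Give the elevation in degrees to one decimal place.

26.5°

At local noon the hour angle is zero, so the zenith angle equals |φ − δ| = |-32.3° − (+31.200°)| = 63.500°.
Elevation = 90° − 63.500° = 26.5°.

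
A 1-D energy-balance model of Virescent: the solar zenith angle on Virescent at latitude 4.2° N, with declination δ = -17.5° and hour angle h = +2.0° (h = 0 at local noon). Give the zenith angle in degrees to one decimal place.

cos θ_z = sin φ sin δ + cos φ cos δ cos h = -0.022023 + 0.950576 = 0.928553.
θ_z = arccos(0.928553) = 21.8°.

θ_z = 21.8°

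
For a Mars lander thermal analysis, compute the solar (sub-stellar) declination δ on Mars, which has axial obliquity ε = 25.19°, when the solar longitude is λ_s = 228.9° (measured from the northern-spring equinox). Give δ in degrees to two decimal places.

δ = -18.71°

sin δ = sin ε · sin λ_s = sin 25.19° × sin 228.9° = -0.320733.
δ = arcsin(-0.320733) = -18.71°.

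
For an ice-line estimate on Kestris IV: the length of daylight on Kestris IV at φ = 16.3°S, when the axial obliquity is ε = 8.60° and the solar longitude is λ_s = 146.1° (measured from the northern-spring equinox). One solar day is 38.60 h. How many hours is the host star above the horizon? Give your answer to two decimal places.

Solar declination: sin δ = sin ε · sin λ_s = sin 8.60° × sin 146.1° = 0.08340, so δ = +4.784°.
cos H₀ = −tan φ · tan δ = −tan(-16.3°) × tan(+4.784°) = 0.0245, so H₀ = 1.5463 rad = 88.60°.
Daylight = 2H₀/(2π) × 38.60 h = (1.5463/π) × 38.60 = 19.00 h.

19.00 h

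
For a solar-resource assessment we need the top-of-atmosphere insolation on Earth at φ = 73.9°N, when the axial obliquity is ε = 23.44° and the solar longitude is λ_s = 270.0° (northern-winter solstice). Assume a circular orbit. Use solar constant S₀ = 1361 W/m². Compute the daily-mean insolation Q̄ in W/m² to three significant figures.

Q̄ ≈ 0.00 W/m²

Solar declination: sin δ = sin ε · sin λ_s = sin 23.44° × sin 270.0° = -0.39779, so δ = -23.440°.
cos H₀ = −tan(+73.9°) tan(-23.440°) = 1.5021 ≥ 1 ⇒ polar night, H₀ = 0 and Q̄ = 0.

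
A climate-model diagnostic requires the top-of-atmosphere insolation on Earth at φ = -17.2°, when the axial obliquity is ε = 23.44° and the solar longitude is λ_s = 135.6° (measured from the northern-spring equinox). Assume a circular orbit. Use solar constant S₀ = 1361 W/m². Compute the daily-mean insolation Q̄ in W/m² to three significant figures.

Q̄ ≈ 343 W/m²

Solar declination: sin δ = sin ε · sin λ_s = sin 23.44° × sin 135.6° = 0.27832, so δ = +16.160°.
cos H₀ = −tan(-17.2°) tan(+16.160°) = 0.0897, H₀ = 1.4810 rad.
Bracket: H₀ sin φ sin δ + cos φ cos δ sin H₀ = 1.4810×-0.29571×0.27832 + 0.95528×0.96049×0.99597 = -0.121889 + 0.913839 = 0.791950.
Q̄ = (S₀/π) × [bracket] = (1361/π) × 0.791950 = 343.1 W/m².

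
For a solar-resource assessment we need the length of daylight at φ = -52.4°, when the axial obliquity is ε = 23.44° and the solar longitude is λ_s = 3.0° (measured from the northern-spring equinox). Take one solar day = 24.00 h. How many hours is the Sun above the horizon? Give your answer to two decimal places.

Solar declination: sin δ = sin ε · sin λ_s = sin 23.44° × sin 3.0° = 0.02082, so δ = +1.193°.
cos H₀ = −tan φ · tan δ = −tan(-52.4°) × tan(+1.193°) = 0.0270, so H₀ = 1.5438 rad = 88.45°.
Daylight = 2H₀/(2π) × 24.00 h = (1.5438/π) × 24.00 = 11.79 h.

11.79 h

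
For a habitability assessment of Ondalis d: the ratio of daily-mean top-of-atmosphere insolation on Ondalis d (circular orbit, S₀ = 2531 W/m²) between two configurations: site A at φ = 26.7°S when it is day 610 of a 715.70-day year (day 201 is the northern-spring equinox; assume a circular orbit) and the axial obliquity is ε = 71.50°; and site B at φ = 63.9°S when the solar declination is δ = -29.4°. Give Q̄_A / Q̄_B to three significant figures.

Q̄_A / Q̄_B ≈ 0.813

— Configuration A (φ=-26.7°):
Solar longitude: λ_s = 360° × (610 − 201)/715.70 = 205.729°.
sin δ = sin 71.50° × sin 205.729° = -0.41168, so δ = -24.310°.
cos H₀ = −tan(-26.7°) tan(-24.310°) = -0.2272, H₀ = 1.8000 rad.
Bracket: H₀ sin φ sin δ + cos φ cos δ sin H₀ = 1.8000×-0.44932×-0.41168 + 0.89337×0.91133×0.97385 = 0.332957 + 0.792865 = 1.125822.
Q̄ = (S₀/π) × [bracket] = (2531/π) × 1.125822 = 907.01 W/m².
— Configuration B (φ=-63.9°):
cos H₀ = −tan(-63.9°) tan(-29.400°) = -1.1502 ≤ −1 ⇒ polar day, H₀ = π.
Bracket: H₀ sin φ sin δ + cos φ cos δ sin H₀ = 3.1416×-0.89803×-0.49090 + 0.43994×0.87121×0.00000 = 1.384952 + 0.000000 = 1.384952.
Q̄ = (S₀/π) × [bracket] = (2531/π) × 1.384952 = 1115.8 W/m².
Ratio Q̄_A / Q̄_B = 907.01 / 1115.8 = 0.8129.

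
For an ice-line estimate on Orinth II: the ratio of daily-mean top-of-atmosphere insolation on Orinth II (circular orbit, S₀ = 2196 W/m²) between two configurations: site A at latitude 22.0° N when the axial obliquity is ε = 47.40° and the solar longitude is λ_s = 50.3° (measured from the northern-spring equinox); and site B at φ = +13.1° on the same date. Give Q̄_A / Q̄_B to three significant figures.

— Configuration A (φ=+22.0°):
Solar declination: sin δ = sin ε · sin λ_s = sin 47.40° × sin 50.3° = 0.56635, so δ = +34.496°.
cos H₀ = −tan(+22.0°) tan(+34.496°) = -0.2776, H₀ = 1.8521 rad.
Bracket: H₀ sin φ sin δ + cos φ cos δ sin H₀ = 1.8521×0.37461×0.56635 + 0.92718×0.82416×0.96068 = 0.392942 + 0.734099 = 1.127041.
Q̄ = (S₀/π) × [bracket] = (2196/π) × 1.127041 = 787.81 W/m².
— Configuration B (φ=+13.1°):
cos H₀ = −tan(+13.1°) tan(+34.496°) = -0.1599, H₀ = 1.7314 rad.
Bracket: H₀ sin φ sin δ + cos φ cos δ sin H₀ = 1.7314×0.22665×0.56635 + 0.97398×0.82416×0.98713 = 0.222248 + 0.792384 = 1.014632.
Q̄ = (S₀/π) × [bracket] = (2196/π) × 1.014632 = 709.24 W/m².
Ratio Q̄_A / Q̄_B = 787.81 / 709.24 = 1.111.

Q̄_A / Q̄_B ≈ 1.11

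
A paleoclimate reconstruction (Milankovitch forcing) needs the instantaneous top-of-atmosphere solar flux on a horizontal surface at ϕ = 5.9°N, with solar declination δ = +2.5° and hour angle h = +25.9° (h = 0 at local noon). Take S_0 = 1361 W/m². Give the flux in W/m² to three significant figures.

cos θ_z = sin ϕ sin δ + cos ϕ cos δ cos h = 0.004484 + 0.893941 = 0.898425.
Flux = S_0 · cos θ_z = 1361 × 0.898425 = 1223 W/m².

1.22e+03 W/m²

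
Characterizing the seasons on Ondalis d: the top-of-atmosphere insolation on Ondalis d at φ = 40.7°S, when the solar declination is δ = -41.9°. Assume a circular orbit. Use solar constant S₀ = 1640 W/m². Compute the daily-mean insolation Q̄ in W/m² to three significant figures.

cos H₀ = −tan(-40.7°) tan(-41.900°) = -0.7718, H₀ = 2.4524 rad.
Bracket: H₀ sin φ sin δ + cos φ cos δ sin H₀ = 2.4524×-0.65210×-0.66783 + 0.75813×0.74431×0.63592 = 1.068000 + 0.358839 = 1.426839.
Q̄ = (S₀/π) × [bracket] = (1640/π) × 1.426839 = 744.9 W/m².

Q̄ ≈ 745 W/m²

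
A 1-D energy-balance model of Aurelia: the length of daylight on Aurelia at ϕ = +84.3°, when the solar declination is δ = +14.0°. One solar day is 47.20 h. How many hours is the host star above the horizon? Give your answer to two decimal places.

Sunrise equation: cos h₀ = −tan ϕ · tan δ = -2.4979 ≤ −1, so the host star never sets (polar day) and h₀ = π.
Daylight = 2h₀/(2π) × 47.20 h = (3.1416/π) × 47.20 = 47.20 h.

47.20 h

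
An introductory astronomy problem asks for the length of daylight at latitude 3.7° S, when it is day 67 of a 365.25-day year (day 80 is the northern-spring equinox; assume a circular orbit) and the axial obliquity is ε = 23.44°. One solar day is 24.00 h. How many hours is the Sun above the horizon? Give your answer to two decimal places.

Solar longitude: λ_s = 360° × (67 − 80)/365.25 = -12.813°, i.e. -12.813° + 360° = 347.187°.
sin δ = sin 23.44° × sin 347.187° = -0.08822, so δ = -5.061°.
cos H₀ = −tan φ · tan δ = −tan(-3.7°) × tan(-5.061°) = -0.0057, so H₀ = 1.5765 rad = 90.33°.
Daylight = 2H₀/(2π) × 24.00 h = (1.5765/π) × 24.00 = 12.04 h.

12.04 h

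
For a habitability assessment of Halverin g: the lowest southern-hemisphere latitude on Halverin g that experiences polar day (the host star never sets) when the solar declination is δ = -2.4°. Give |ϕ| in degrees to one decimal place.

|ϕ| = 87.6°

Polar day requires cos h₀ = −tan ϕ tan δ ≤ −1, i.e. tan ϕ tan δ ≥ 1.
The boundary is |tan ϕ| · |tan δ| = 1, so |ϕ| = 90° − |δ| = 90° − 2.4° = 87.6° in the southern hemisphere.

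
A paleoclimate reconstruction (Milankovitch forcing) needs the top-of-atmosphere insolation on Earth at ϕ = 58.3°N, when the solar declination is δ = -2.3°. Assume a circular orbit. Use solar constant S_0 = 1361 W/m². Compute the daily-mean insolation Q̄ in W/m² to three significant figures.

Q̄ ≈ 205 W/m²

cos h₀ = −tan(+58.3°) tan(-2.300°) = 0.0650, h₀ = 1.5057 rad.
Bracket: h₀ sin ϕ sin δ + cos ϕ cos δ sin h₀ = 1.5057×0.85081×-0.04013 + 0.52547×0.99919×0.99788 = -0.051409 + 0.523931 = 0.472522.
Q̄ = (S_0/π) × [bracket] = (1361/π) × 0.472522 = 204.7 W/m².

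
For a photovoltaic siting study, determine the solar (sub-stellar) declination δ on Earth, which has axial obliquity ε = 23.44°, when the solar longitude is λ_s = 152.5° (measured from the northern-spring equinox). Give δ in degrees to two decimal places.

δ = +10.58°

sin δ = sin ε · sin λ_s = sin 23.44° × sin 152.5° = 0.183678.
δ = arcsin(0.183678) = +10.58°.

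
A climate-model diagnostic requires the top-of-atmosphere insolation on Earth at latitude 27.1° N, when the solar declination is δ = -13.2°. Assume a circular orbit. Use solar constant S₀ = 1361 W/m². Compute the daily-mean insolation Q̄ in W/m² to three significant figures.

cos H₀ = −tan(+27.1°) tan(-13.200°) = 0.1200, H₀ = 1.4505 rad.
Bracket: H₀ sin φ sin δ + cos φ cos δ sin H₀ = 1.4505×0.45554×-0.22835 + 0.89021×0.97358×0.99277 = -0.150885 + 0.860424 = 0.709539.
Q̄ = (S₀/π) × [bracket] = (1361/π) × 0.709539 = 307.4 W/m².

Q̄ ≈ 307 W/m²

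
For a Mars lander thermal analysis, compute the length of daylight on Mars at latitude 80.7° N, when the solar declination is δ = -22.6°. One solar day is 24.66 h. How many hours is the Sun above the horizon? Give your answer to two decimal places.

0.00 h

cos H₀ = −tan φ · tan δ = 2.5419 ≥ 1, so the Sun never rises (polar night) and H₀ = 0.
Daylight = 2H₀/(2π) × 24.66 h = (0.0000/π) × 24.66 = 0.00 h.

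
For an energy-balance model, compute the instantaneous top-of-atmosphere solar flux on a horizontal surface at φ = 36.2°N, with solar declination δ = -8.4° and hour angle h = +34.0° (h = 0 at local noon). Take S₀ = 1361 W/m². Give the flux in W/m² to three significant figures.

cos θ_z = sin φ sin δ + cos φ cos δ cos h = -0.086277 + 0.661824 = 0.575547.
Flux = S₀ · cos θ_z = 1361 × 0.575547 = 783.3 W/m².

783 W/m²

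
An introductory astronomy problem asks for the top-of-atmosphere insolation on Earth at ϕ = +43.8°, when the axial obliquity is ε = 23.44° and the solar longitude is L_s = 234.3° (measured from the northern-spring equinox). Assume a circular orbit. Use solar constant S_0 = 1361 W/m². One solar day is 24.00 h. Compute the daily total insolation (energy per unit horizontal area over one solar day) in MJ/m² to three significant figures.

13.8 MJ/m²

Solar declination: sin δ = sin ε · sin L_s = sin 23.44° × sin 234.3° = -0.32304, so δ = -18.847°.
cos h₀ = −tan(+43.8°) tan(-18.847°) = 0.3273, h₀ = 1.2373 rad.
Bracket: h₀ sin ϕ sin δ + cos ϕ cos δ sin h₀ = 1.2373×0.69214×-0.32304 + 0.72176×0.94639×0.94491 = -0.276647 + 0.645436 = 0.368789.
Q̄ = (S_0/π) × [bracket] = (1361/π) × 0.368789 = 159.77 W/m².
Daily total = Q̄ × 24.00 h × 3600 s/h = 159.77 × 24.00 × 3600 / 10⁶ = 13.80 MJ/m².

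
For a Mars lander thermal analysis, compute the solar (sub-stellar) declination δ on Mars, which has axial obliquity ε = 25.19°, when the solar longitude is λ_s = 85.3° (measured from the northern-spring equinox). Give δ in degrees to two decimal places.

δ = +25.10°

sin δ = sin ε · sin λ_s = sin 25.19° × sin 85.3° = 0.424190.
δ = arcsin(0.424190) = +25.10°.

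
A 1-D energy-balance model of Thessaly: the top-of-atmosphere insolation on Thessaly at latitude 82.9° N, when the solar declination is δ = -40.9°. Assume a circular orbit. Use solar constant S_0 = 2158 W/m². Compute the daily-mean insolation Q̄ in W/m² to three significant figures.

Q̄ ≈ 0.00 W/m²

cos h₀ = −tan(+82.9°) tan(-40.900°) = 6.9545 ≥ 1 ⇒ polar night, h₀ = 0 and Q̄ = 0.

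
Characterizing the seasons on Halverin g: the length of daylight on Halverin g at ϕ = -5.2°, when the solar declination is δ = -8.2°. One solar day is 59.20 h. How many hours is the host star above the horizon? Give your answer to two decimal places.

29.85 h

cos h₀ = −tan ϕ · tan δ = −tan(-5.2°) × tan(-8.200°) = -0.0131, so h₀ = 1.5839 rad = 90.75°.
Daylight = 2h₀/(2π) × 59.20 h = (1.5839/π) × 59.20 = 29.85 h.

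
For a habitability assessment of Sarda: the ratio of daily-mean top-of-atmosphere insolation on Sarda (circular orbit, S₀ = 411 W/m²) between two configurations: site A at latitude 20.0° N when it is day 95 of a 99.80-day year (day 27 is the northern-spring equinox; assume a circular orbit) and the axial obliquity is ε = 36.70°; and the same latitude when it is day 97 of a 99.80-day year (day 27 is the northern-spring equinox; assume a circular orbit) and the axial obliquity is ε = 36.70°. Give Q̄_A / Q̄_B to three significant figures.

Q̄_A / Q̄_B ≈ 1.06

— Configuration A (φ=+20.0°):
Solar longitude: λ_s = 360° × (95 − 27)/99.80 = 245.291°.
sin δ = sin 36.70° × sin 245.291° = -0.54291, so δ = -32.882°.
cos H₀ = −tan(+20.0°) tan(-32.882°) = 0.2353, H₀ = 1.3333 rad.
Bracket: H₀ sin φ sin δ + cos φ cos δ sin H₀ = 1.3333×0.34202×-0.54291 + 0.93969×0.83979×0.97192 = -0.247575 + 0.766983 = 0.519408.
Q̄ = (S₀/π) × [bracket] = (411/π) × 0.519408 = 67.952 W/m².
— Configuration B (φ=+20.0°):
Solar longitude: λ_s = 360° × (97 − 27)/99.80 = 252.505°.
sin δ = sin 36.70° × sin 252.505° = -0.56998, so δ = -34.749°.
cos H₀ = −tan(+20.0°) tan(-34.749°) = 0.2525, H₀ = 1.3155 rad.
Bracket: H₀ sin φ sin δ + cos φ cos δ sin H₀ = 1.3155×0.34202×-0.56998 + 0.93969×0.82166×0.96760 = -0.256450 + 0.747089 = 0.490639.
Q̄ = (S₀/π) × [bracket] = (411/π) × 0.490639 = 64.188 W/m².
Ratio Q̄_A / Q̄_B = 67.952 / 64.188 = 1.059.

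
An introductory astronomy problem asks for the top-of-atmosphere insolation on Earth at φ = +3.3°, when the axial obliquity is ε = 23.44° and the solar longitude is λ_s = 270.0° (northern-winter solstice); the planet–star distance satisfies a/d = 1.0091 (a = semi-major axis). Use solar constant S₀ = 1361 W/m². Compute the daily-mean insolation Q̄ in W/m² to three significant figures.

Solar declination: sin δ = sin ε · sin λ_s = sin 23.44° × sin 270.0° = -0.39779, so δ = -23.440°.
cos H₀ = −tan(+3.3°) tan(-23.440°) = 0.0250, H₀ = 1.5458 rad.
Bracket: H₀ sin φ sin δ + cos φ cos δ sin H₀ = 1.5458×0.05756×-0.39779 + 0.99834×0.91748×0.99969 = -0.035394 + 0.915673 = 0.880279.
Inverse-square distance factor (a/d)² = 1.0091² = 1.018283.
Q̄ = (S₀/π) × 1.018283 × [bracket] = (1361/π) × 1.018283 × 0.880279 = 388.3 W/m².

Q̄ ≈ 388 W/m²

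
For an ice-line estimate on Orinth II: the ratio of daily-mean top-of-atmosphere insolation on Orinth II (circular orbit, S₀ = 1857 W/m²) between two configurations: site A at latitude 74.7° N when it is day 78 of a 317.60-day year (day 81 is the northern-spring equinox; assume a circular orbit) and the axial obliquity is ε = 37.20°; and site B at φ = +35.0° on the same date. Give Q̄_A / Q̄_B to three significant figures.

Q̄_A / Q̄_B ≈ 0.269

— Configuration A (φ=+74.7°):
Solar longitude: λ_s = 360° × (78 − 81)/317.60 = -3.401°, i.e. -3.401° + 360° = 356.599°.
sin δ = sin 37.20° × sin 356.599° = -0.03586, so δ = -2.055°.
cos H₀ = −tan(+74.7°) tan(-2.055°) = 0.1312, H₀ = 1.4392 rad.
Bracket: H₀ sin φ sin δ + cos φ cos δ sin H₀ = 1.4392×0.96456×-0.03586 + 0.26387×0.99936×0.99136 = -0.049781 + 0.261423 = 0.211642.
Q̄ = (S₀/π) × [bracket] = (1857/π) × 0.211642 = 125.10 W/m².
— Configuration B (φ=+35.0°):
cos H₀ = −tan(+35.0°) tan(-2.055°) = 0.0251, H₀ = 1.5457 rad.
Bracket: H₀ sin φ sin δ + cos φ cos δ sin H₀ = 1.5457×0.57358×-0.03586 + 0.81915×0.99936×0.99968 = -0.031793 + 0.818364 = 0.786571.
Q̄ = (S₀/π) × [bracket] = (1857/π) × 0.786571 = 464.94 W/m².
Ratio Q̄_A / Q̄_B = 125.10 / 464.94 = 0.2691.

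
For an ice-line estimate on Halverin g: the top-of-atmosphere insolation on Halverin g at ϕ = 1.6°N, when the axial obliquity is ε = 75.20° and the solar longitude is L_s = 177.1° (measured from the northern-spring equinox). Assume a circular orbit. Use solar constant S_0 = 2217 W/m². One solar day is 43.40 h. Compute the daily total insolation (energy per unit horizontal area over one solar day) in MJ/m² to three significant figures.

110 MJ/m²

Solar declination: sin δ = sin ε · sin L_s = sin 75.20° × sin 177.1° = 0.04891, so δ = +2.804°.
cos h₀ = −tan(+1.6°) tan(+2.804°) = -0.0014, h₀ = 1.5722 rad.
Bracket: h₀ sin ϕ sin δ + cos ϕ cos δ sin h₀ = 1.5722×0.02792×0.04891 + 0.99961×0.99880×1.00000 = 0.002147 + 0.998410 = 1.000557.
Q̄ = (S_0/π) × [bracket] = (2217/π) × 1.000557 = 706.09 W/m².
Daily total = Q̄ × 43.40 h × 3600 s/h = 706.09 × 43.40 × 3600 / 10⁶ = 110.3 MJ/m².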